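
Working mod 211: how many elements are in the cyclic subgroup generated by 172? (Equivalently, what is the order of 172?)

105

The order of 172 must divide p − 1 = 210 = 2 · 3 · 5 · 7.
Divisors: 1, 2, 3, 5, 6, 7, 10, 14, 15, 21, 30, 35, 42, 70, 105, 210.
Check each in increasing order: 172^1 ≡ 172;  172^2 ≡ 44;  172^3 ≡ 183;  172^5 ≡ 34;  172^6 ≡ 151;  172^7 ≡ 19;  172^10 ≡ 101;  172^14 ≡ 150;  172^15 ≡ 58;  172^21 ≡ 107;  172^30 ≡ 199;  172^35 ≡ 14;  172^42 ≡ 55;  172^70 ≡ 196;  172^105 ≡ 1.
Smallest exponent giving 1 is 105.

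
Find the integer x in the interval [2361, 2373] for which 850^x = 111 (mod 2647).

Compute 850^2361 mod 2647 = 616, then multiply by 850 repeatedly:
  850^2361=616  850^2362=2141  850^2363=1361  850^2364=111
Found 111 at exponent 2364.

2364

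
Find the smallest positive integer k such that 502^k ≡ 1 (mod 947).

473

The order of 502 must divide p − 1 = 946 = 2 · 11 · 43.
Divisors: 1, 2, 11, 22, 43, 86, 473, 946.
Check each in increasing order: 502^1 ≡ 502;  502^2 ≡ 102;  502^11 ≡ 737;  502^22 ≡ 538;  502^43 ≡ 769;  502^86 ≡ 433;  502^473 ≡ 1.
Smallest exponent giving 1 is 473.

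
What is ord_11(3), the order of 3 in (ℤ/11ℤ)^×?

5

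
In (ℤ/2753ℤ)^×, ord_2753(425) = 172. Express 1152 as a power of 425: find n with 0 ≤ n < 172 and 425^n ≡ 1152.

Baby-step giant-step with m = ceil(sqrt(172)) = 14.
Baby table (425^j mod 2753 for j=0..13):
  0:1  1:425  2:1680  3:973  4:575  5:2111  6:2450  7:616
  8:265  9:2505  10:1967  11:1816  12:960  13:556
Giant step factor: 425^(-14) ≡ 1653 (mod 2753).
Scan 1152·1653^i mod 2753 for i = 0, 1, …:
  i=0: 1152   i=1: 1933   i=2: 1769   i=3: 471
  i=4: 2217   i=5: 458   i=6: 2752   i=7: 1100
  i=8: 1320   i=9: 1584   i=10: 249   i=11: 1400
  i=12: 1680
Match at i=12, j=2: n = 12·14 + 2 = 170.

170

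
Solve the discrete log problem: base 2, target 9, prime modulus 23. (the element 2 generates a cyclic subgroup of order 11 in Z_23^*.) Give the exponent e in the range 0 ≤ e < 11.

Successive powers of 2 modulo 23:
  2^0=1  2^1=2  2^2=4  2^3=8  2^4=16  2^5=9
So 2^5 ≡ 9 (mod 23), giving e = 5.

5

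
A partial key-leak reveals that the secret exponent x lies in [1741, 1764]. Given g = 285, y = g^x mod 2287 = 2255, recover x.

1761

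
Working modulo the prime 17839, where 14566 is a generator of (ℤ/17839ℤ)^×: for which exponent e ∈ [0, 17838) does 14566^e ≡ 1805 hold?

Baby-step giant-step with m = ceil(sqrt(17838)) = 134.
Baby table (14566^j mod 17839 for j=0..133):
  0:1  1:14566  2:9129  3:1108  4:12672  5:219  6:14612  7:1283
  8:10745  9:10123  10:12283  11:6847  12:13392  13:16246  14:4901  15:14127
  16:1017  17:7252  18:7913  19:2979  20:7666  21:8655  22:517  23:2564
  24:10197  25:1988  26:4511  27:6189  28:8507  29:3268  30:7236  31:6764
  32:17466  33:7777  34:2132  35:14852  36:679  37:7508  38:8458  39:3094
  40:5890  41:5989  42:3064  43:14885  44:17543  45:5502  46:9344  47:10973
  48:13117  49:6532  50:9725  51:12690  52:12661  53:544  54:3388  55:6934
  56:14065  57:7714  58:12102  59:10573  60:2231  61:11927  62:12500  63:10166
  64:14256  65:6936  66:7519  67:8133  68:14318  69:239  70:2669  71:5473
  72:15066  73:13817  74:16663  75:13663  76:3374  77:17078  78:11132  79:10041
  80:13084  81:7507  82:11731  83:11804  84:4782  85:11156  86:2845  87:273
  88:16260  89:12596  90:17060  91:16529  92:6270  93:10979  94:11318  95:7789
  96:16373  97:17366  98:13975  99:16860  100:11086  101:48  102:3447  103:10056
  104:17506  105:1730  106:10512  107:5655  108:8067  109:16268  110:4251  111:897
  112:7554  113:612  114:12731  115:3341  116:214  117:13138  118:9155  119:5205
  120:280  121:11188  122:5143  123:6977  124:16038  125:7803  126:6229  127:2460
  128:11648  129:15878  130:14152  131:8387  132:3570  133:17774
Giant step factor: 14566^(-134) ≡ 7052 (mod 17839).
Scan 1805·7052^i mod 17839 for i = 0, 1, …:
  i=0: 1805   i=1: 9653   i=2: 17171   i=3: 16599
  i=4: 14469   i=5: 14147   i=6: 8956   i=7: 7652
  i=8: 16768   i=9: 11044     …   i=28: 12423
  i=29: 17506
Match at i=29, j=104: e = 29·134 + 104 = 3990.

3990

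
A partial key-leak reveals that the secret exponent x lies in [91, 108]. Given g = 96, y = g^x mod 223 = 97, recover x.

107

Compute 96^91 mod 223 = 61, then multiply by 96 repeatedly:
  96^91=61  96^92=58  96^93=216  96^94=220  96^95=158
  96^96=4  96^97=161  96^98=69  96^99=157  96^100=131
  96^101=88  96^102=197  96^103=180  96^104=109  96^105=206
  96^106=152  96^107=97
Found 97 at exponent 107.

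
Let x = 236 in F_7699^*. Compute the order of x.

7698

The order of 236 must divide p − 1 = 7698 = 2 · 3 · 1283.
Divisors: 1, 2, 3, 6, 1283, 2566, 3849, 7698.
Check each in increasing order: 236^1 ≡ 236;  236^2 ≡ 1803;  236^3 ≡ 2063;  236^6 ≡ 6121;  236^1283 ≡ 2270;  236^2566 ≡ 2269;  236^3849 ≡ 7698;  236^7698 ≡ 1.
Smallest exponent giving 1 is 7698.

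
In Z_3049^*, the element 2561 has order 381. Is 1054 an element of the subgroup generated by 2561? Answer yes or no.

no

1054 ∈ ⟨2561⟩ iff 1054^381 ≡ 1 (mod 3049), since |⟨2561⟩| = 381.
1054^381 mod 3049 = 3048.
Since 3048 ≠ 1, 1054 does not lie in the subgroup.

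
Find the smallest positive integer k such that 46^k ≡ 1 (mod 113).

112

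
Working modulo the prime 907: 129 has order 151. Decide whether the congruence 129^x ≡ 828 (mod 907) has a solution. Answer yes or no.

no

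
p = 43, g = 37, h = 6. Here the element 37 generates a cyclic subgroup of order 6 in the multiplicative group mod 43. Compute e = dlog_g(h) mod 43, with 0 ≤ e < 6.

Successive powers of 37 modulo 43:
  37^0=1  37^1=37  37^2=36  37^3=42  37^4=6
So 37^4 ≡ 6 (mod 43), giving e = 4.

4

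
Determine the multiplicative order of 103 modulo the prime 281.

280

The order of 103 must divide p − 1 = 280 = 2^3 · 5 · 7.
Divisors: 1, 2, 4, 5, 7, 8, 10, 14, 20, 28, 35, 40, 56, 70, 140, 280.
Check each in increasing order: 103^1 ≡ 103;  103^2 ≡ 212;  103^4 ≡ 265;  103^5 ≡ 38;  103^7 ≡ 188;  103^8 ≡ 256;  103^10 ≡ 39;  103^14 ≡ 219;  103^20 ≡ 116;  103^28 ≡ 191;  103^35 ≡ 221;  103^40 ≡ 249;  103^56 ≡ 232;  103^70 ≡ 228;  103^140 ≡ 280;  103^280 ≡ 1.
Smallest exponent giving 1 is 280.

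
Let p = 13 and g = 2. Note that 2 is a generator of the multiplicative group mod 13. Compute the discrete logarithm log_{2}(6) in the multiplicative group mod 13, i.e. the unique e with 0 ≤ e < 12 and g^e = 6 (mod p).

Successive powers of 2 modulo 13:
  2^0=1  2^1=2  2^2=4  2^3=8  2^4=3  2^5=6
So 2^5 ≡ 6 (mod 13), giving e = 5.

5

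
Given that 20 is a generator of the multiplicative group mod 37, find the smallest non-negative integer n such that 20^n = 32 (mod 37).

29

Successive powers of 20 modulo 37:
  20^0=1  20^1=20  20^2=30  20^3=8  20^4=12  20^5=18
  20^6=27  20^7=22  20^8=33  20^9=31  20^10=28  20^11=5
  20^12=26  20^13=2  20^14=3  20^15=23  20^16=16  20^17=24
  20^18=36  20^19=17  20^20=7  20^21=29  20^22=25  20^23=19
  20^24=10  20^25=15  20^26=4  20^27=6  20^28=9  20^29=32
So 20^29 ≡ 32 (mod 37), giving n = 29.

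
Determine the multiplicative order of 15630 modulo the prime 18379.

The order of 15630 must divide p − 1 = 18378 = 2 · 3^2 · 1021.
Divisors: 1, 2, 3, 6, 9, 18, 1021, 2042, 3063, 6126, 9189, 18378.
Check each in increasing order: 15630^1 ≡ 15630;  15630^2 ≡ 3232;  15630^3 ≡ 10668;  15630^6 ≡ 3456;  15630^9 ≡ 334;  15630^18 ≡ 1282;  15630^1021 ≡ 12086;  15630^2042 ≡ 13483;  15630^3063 ≡ 7324;  15630^6126 ≡ 11054;  15630^9189 ≡ 1.
Smallest exponent giving 1 is 9189.

9189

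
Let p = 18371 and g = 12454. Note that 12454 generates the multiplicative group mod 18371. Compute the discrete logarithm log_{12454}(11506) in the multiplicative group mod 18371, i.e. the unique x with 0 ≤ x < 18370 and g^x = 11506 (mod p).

3935

Baby-step giant-step with m = ceil(sqrt(18370)) = 136.
Baby table (12454^j mod 18371 for j=0..135):
  0:1  1:12454  2:14134  3:12285  4:3702  5:11869  6:3460  7:10845
  8:38  9:13977  10:4333  11:7555  12:12079  13:10118  14:2883  15:7948
  16:1444  17:16738  18:17686  19:11525  20:18098  21:17064  22:17699  23:8088
  24:18130  25:11430  26:10712  27:15417  28:7997  29:5447  30:11206  31:13408
  32:9213  33:11807  34:2894  35:16345  36:9950  37:4905  38:3295  39:13487
  40:1045  41:7762  42:18117  43:14867  44:10680  45:2680  46:14984  47:16489
  48:2968  49:1020  50:8719  51:13816  52:1678  53:9985  54:18262  55:1968
  56:2558  57:2018  58:644  59:10620  60:8651  61:12010  62:14229  63:1300
  64:5349  65:3200  66:6101  67:17769  68:16431  69:15476  70:7943  71:12658
  72:1181  73:11374  74:11386  75:13866  76:18135  77:216  78:7898  79:3358
  80:8136  81:9679  82:10135  83:12520  84:9403  85:8208  86:6188  87:17378
  88:15232  89:382  90:17710  91:16485  92:8265  93:17968  94:14692  95:17379
  96:9315  97:14516  98:11624  99:1816  100:1763  101:3057  102:7166  103:17417
  104:4921  105:478  106:808  107:13895  108:11881  109:5940  110:15114  111:490
  112:3288  113:18164  114:12333  115:13622  116:10574  117:5268  118:4831  119:249
  120:14718  121:10505  122:9379  123:3248  124:16021  125:16474  126:18239  127:9462
  128:8154  129:13399  130:7353  131:13198  132:2555  133:1398  134:13355  135:10507
Giant step factor: 12454^(-136) ≡ 9960 (mod 18371).
Scan 11506·9960^i mod 18371 for i = 0, 1, …:
  i=0: 11506   i=1: 1462   i=2: 11688   i=3: 13824
  i=4: 14766   i=5: 9505   i=6: 4037   i=7: 12772
  i=8: 8316   i=9: 10892     …   i=27: 10105
  i=28: 9462
Match at i=28, j=127: x = 28·136 + 127 = 3935.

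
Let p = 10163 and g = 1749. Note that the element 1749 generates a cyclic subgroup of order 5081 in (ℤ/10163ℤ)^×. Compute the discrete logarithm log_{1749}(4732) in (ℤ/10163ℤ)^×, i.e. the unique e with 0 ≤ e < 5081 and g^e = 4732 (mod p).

4669

Baby-step giant-step with m = ceil(sqrt(5081)) = 72.
Baby table (1749^j mod 10163 for j=0..71):
  0:1  1:1749  2:10101  3:3355  4:3844  5:5413  6:5584  7:9936
  8:9497  9:3911  10:640  11:1430  12:972  13:2807  14:714  15:8900
  16:6547  17:7165  18:606  19:2942  20:3080  21:530  22:2137  23:7792
  24:9788  25:4720  26:2924  27:2087  28:1646  29:2725  30:9741  31:3821
  32:5838  33:7010  34:3912  35:2389  36:1368  37:4327  38:6651  39:6127
  40:4321  41:6320  42:6499  43:4517  44:3582  45:4510  46:1502  47:4944
  48:8506  49:8525  50:1104  51:10089  52:2693  53:4588  54:5805  55:108
  56:5958  57:3467  58:6635  59:8632  60:5313  61:3455  62:5973  63:9376
  64:5705  65:8142  66:1995  67:3346  68:8429  69:5971  70:5878  71:5829
Giant step factor: 1749^(-72) ≡ 7019 (mod 10163).
Scan 4732·7019^i mod 10163 for i = 0, 1, …:
  i=0: 4732   i=1: 1224   i=2: 3521   i=3: 7646
  i=4: 6634   i=5: 7343   i=6: 3944   i=7: 9087
  i=8: 8828   i=9: 10084     …   i=63: 8342
  i=64: 3455
Match at i=64, j=61: e = 64·72 + 61 = 4669.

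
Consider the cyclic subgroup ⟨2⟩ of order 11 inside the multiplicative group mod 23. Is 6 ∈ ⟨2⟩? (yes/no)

6 ∈ ⟨2⟩ iff 6^11 ≡ 1 (mod 23), since |⟨2⟩| = 11.
6^11 mod 23 = 1.
Since 1 = 1, 6 lies in the subgroup.

yes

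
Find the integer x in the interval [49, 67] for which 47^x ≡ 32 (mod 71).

50

Compute 47^49 mod 71 = 46, then multiply by 47 repeatedly:
  47^49=46  47^50=32
Found 32 at exponent 50.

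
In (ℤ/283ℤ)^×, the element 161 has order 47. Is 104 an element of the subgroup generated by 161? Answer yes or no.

no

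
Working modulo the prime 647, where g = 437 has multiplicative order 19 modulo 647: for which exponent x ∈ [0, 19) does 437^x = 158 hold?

3

Successive powers of 437 modulo 647:
  437^0=1  437^1=437  437^2=104  437^3=158
So 437^3 ≡ 158 (mod 647), giving x = 3.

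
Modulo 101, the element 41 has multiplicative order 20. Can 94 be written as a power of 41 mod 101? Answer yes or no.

no

⟨41⟩ has order 20; its elements mod 101 are {1, 6, 10, 14, 17, 32, 36, 39, 41, 44, 57, 60, 62, 65, 69, 84, 87, 91, 95, 100}.
94 is not in this set.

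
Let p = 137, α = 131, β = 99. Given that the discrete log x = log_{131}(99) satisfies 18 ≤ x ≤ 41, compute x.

36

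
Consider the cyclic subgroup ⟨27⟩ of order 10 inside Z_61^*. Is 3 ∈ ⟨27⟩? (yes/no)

yes

⟨27⟩ has order 10; its elements mod 61 are {1, 3, 9, 20, 27, 34, 41, 52, 58, 60}.
3 is in this set.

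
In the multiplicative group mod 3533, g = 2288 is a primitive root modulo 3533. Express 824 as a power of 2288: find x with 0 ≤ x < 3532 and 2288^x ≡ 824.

72

Baby-step giant-step with m = ceil(sqrt(3532)) = 60.
Baby table (2288^j mod 3533 for j=0..59):
  0:1  1:2288  2:2571  3:3  4:3331  5:647  6:9  7:2927
  8:1941  9:27  10:1715  11:2290  12:81  13:1612  14:3337  15:243
  16:1303  17:2945  18:729  19:376  20:1769  21:2187  22:1128  23:1774
  24:3028  25:3384  26:1789  27:2018  28:3086  29:1834  30:2521  31:2192
  32:1969  33:497  34:3043  35:2374  36:1491  37:2063  38:56  39:940
  40:2656  41:168  42:2820  43:902  44:504  45:1394  46:2706  47:1512
  48:649  49:1052  50:1003  51:1947  52:3156  53:3009  54:2308  55:2402
  56:1961  57:3391  58:140  59:2350
Giant step factor: 2288^(-60) ≡ 1385 (mod 3533).
Scan 824·1385^i mod 3533 for i = 0, 1, …:
  i=0: 824   i=1: 81
Match at i=1, j=12: x = 1·60 + 12 = 72.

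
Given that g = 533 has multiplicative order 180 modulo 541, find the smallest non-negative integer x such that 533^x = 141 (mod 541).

Baby-step giant-step with m = ceil(sqrt(180)) = 14.
Baby table (533^j mod 541 for j=0..13):
  0:1  1:533  2:64  3:29  4:309  5:233  6:300  7:305
  8:265  9:44  10:189  11:111  12:194  13:71
Giant step factor: 533^(-14) ≡ 20 (mod 541).
Scan 141·20^i mod 541 for i = 0, 1, …:
  i=0: 141   i=1: 115   i=2: 136   i=3: 15
  i=4: 300
Match at i=4, j=6: x = 4·14 + 6 = 62.

62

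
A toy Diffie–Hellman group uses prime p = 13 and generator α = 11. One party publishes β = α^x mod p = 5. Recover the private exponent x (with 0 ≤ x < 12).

3

Successive powers of 11 modulo 13:
  11^0=1  11^1=11  11^2=4  11^3=5
So 11^3 ≡ 5 (mod 13), giving x = 3.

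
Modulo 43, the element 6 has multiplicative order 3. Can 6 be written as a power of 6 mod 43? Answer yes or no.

⟨6⟩ has order 3; its elements mod 43 are {1, 6, 36}.
6 is in this set.

yes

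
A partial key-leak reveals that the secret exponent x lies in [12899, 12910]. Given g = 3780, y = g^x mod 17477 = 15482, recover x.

12899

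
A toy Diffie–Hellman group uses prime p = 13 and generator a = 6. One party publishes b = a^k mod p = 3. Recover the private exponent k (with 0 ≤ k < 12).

8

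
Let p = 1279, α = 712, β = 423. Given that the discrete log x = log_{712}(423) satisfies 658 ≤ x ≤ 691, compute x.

Compute 712^658 mod 1279 = 1231, then multiply by 712 repeatedly:
  712^658=1231  712^659=357  712^660=942  712^661=508  712^662=1018
  712^663=902  712^664=166  712^665=524  712^666=899  712^667=588
  712^668=423
Found 423 at exponent 668.

668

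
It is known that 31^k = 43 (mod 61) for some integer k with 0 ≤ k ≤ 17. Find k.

17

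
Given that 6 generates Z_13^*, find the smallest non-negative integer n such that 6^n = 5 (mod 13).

9

Successive powers of 6 modulo 13:
  6^0=1  6^1=6  6^2=10  6^3=8  6^4=9  6^5=2
  6^6=12  6^7=7  6^8=3  6^9=5
So 6^9 ≡ 5 (mod 13), giving n = 9.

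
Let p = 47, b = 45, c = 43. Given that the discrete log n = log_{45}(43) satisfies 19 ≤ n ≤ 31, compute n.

25

Compute 45^19 mod 47 = 44, then multiply by 45 repeatedly:
  45^19=44  45^20=6  45^21=35  45^22=24  45^23=46
  45^24=2  45^25=43
Found 43 at exponent 25.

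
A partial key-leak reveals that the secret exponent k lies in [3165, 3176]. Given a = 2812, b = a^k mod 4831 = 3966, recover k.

Compute 2812^3165 mod 4831 = 3966, then multiply by 2812 repeatedly:
  2812^3165=3966
Found 3966 at exponent 3165.

3165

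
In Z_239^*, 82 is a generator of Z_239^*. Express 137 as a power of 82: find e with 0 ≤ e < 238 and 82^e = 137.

237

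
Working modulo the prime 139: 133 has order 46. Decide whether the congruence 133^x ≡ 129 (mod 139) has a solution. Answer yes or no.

129 ∈ ⟨133⟩ iff 129^46 ≡ 1 (mod 139), since |⟨133⟩| = 46.
129^46 mod 139 = 1.
Since 1 = 1, 129 lies in the subgroup.

yes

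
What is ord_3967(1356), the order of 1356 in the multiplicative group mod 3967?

The order of 1356 must divide p − 1 = 3966 = 2 · 3 · 661.
Divisors: 1, 2, 3, 6, 661, 1322, 1983, 3966.
Check each in increasing order: 1356^1 ≡ 1356;  1356^2 ≡ 2015;  1356^3 ≡ 3044;  1356^6 ≡ 2991;  1356^661 ≡ 888;  1356^1322 ≡ 3078;  1356^1983 ≡ 1.
Smallest exponent giving 1 is 1983.

1983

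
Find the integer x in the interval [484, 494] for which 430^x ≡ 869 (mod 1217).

487

Compute 430^484 mod 1217 = 74, then multiply by 430 repeatedly:
  430^484=74  430^485=178  430^486=1086  430^487=869
Found 869 at exponent 487.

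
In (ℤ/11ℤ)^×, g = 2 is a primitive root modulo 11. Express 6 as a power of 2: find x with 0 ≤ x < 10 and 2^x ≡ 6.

9

Successive powers of 2 modulo 11:
  2^0=1  2^1=2  2^2=4  2^3=8  2^4=5  2^5=10
  2^6=9  2^7=7  2^8=3  2^9=6
So 2^9 ≡ 6 (mod 11), giving x = 9.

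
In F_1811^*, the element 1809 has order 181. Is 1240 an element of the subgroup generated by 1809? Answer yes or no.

no

1240 ∈ ⟨1809⟩ iff 1240^181 ≡ 1 (mod 1811), since |⟨1809⟩| = 181.
1240^181 mod 1811 = 1378.
Since 1378 ≠ 1, 1240 does not lie in the subgroup.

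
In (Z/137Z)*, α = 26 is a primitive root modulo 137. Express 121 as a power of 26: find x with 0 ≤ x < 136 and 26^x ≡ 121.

Baby-step giant-step with m = ceil(sqrt(136)) = 12.
Baby table (26^j mod 137 for j=0..11):
  0:1  1:26  2:128  3:40  4:81  5:51  6:93  7:89
  8:122  9:21  10:135  11:85
Giant step factor: 26^(-12) ≡ 99 (mod 137).
Scan 121·99^i mod 137 for i = 0, 1, …:
  i=0: 121   i=1: 60   i=2: 49   i=3: 56
  i=4: 64   i=5: 34   i=6: 78   i=7: 50
  i=8: 18   i=9: 1
Match at i=9, j=0: x = 9·12 + 0 = 108.

108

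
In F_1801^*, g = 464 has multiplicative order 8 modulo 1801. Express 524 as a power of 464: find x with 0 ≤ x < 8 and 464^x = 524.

7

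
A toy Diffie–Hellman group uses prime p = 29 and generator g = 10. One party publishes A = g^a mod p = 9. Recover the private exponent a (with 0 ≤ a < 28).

26

Successive powers of 10 modulo 29:
  10^0=1  10^1=10  10^2=13  10^3=14  10^4=24  10^5=8
  10^6=22  10^7=17  10^8=25  10^9=18  10^10=6  10^11=2
  10^12=20  10^13=26  10^14=28  10^15=19  10^16=16  10^17=15
  10^18=5  10^19=21  10^20=7  10^21=12  10^22=4  10^23=11
  10^24=23  10^25=27  10^26=9
So 10^26 ≡ 9 (mod 29), giving a = 26.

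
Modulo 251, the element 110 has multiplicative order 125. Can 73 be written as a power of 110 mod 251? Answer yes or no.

yes

73 ∈ ⟨110⟩ iff 73^125 ≡ 1 (mod 251), since |⟨110⟩| = 125.
73^125 mod 251 = 1.
Since 1 = 1, 73 lies in the subgroup.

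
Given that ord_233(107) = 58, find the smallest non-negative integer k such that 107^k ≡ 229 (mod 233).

53

Baby-step giant-step with m = ceil(sqrt(58)) = 8.
Baby table (107^j mod 233 for j=0..7):
  0:1  1:107  2:32  3:162  4:92  5:58  6:148  7:225
Giant step factor: 107^(-8) ≡ 46 (mod 233).
Scan 229·46^i mod 233 for i = 0, 1, …:
  i=0: 229   i=1: 49   i=2: 157   i=3: 232
  i=4: 187   i=5: 214   i=6: 58
Match at i=6, j=5: k = 6·8 + 5 = 53.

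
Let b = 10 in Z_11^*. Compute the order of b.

The order of 10 must divide p − 1 = 10 = 2 · 5.
Divisors: 1, 2, 5, 10.
Check each in increasing order: 10^1 ≡ 10;  10^2 ≡ 1.
Smallest exponent giving 1 is 2.

2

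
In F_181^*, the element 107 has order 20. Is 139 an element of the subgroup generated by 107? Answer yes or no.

yes

⟨107⟩ has order 20; its elements mod 181 are {1, 19, 22, 31, 35, 42, 46, 56, 59, 74, 107, 122, 125, 135, 139, 146, 150, 159, 162, 180}.
139 is in this set.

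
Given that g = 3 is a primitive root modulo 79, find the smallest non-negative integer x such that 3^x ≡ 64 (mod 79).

24

Successive powers of 3 modulo 79:
  3^0=1  3^1=3  3^2=9  3^3=27  3^4=2  3^5=6
  3^6=18  3^7=54  3^8=4  3^9=12  3^10=36  3^11=29
  3^12=8  3^13=24  3^14=72  3^15=58  3^16=16  3^17=48
  3^18=65  3^19=37  3^20=32  3^21=17  3^22=51  3^23=74
  3^24=64
So 3^24 ≡ 64 (mod 79), giving x = 24.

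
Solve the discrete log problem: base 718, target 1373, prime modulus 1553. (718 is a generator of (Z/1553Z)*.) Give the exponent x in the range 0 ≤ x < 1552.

Baby-step giant-step with m = ceil(sqrt(1552)) = 40.
Baby table (718^j mod 1553 for j=0..39):
  0:1  1:718  2:1481  3:1106  4:525  5:1124  6:1025  7:1381
  8:744  9:1513  10:787  11:1327  12:797  13:742  14:77  15:931
  16:668  17:1300  18:47  19:1133  20:1275  21:733  22:1380  23:26
  24:32  25:1234  26:802  27:1226  28:1270  29:249  30:187  31:708
  32:513  33:273  34:336  35:533  36:656  37:449  38:911  39:285
Giant step factor: 718^(-40) ≡ 1396 (mod 1553).
Scan 1373·1396^i mod 1553 for i = 0, 1, …:
  i=0: 1373   i=1: 306   i=2: 101   i=3: 1226
Match at i=3, j=27: x = 3·40 + 27 = 147.

147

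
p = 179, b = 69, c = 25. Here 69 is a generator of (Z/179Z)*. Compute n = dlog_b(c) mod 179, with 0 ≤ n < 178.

122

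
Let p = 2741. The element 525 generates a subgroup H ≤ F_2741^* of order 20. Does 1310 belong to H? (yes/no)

no

⟨525⟩ has order 20; its elements mod 2741 are {1, 65, 253, 449, 525, 656, 966, 1216, 1233, 1257, 1484, 1508, 1525, 1775, 2085, 2216, 2292, 2488, 2676, 2740}.
1310 is not in this set.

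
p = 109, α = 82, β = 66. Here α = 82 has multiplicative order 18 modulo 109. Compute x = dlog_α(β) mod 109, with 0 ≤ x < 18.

4

Successive powers of 82 modulo 109:
  82^0=1  82^1=82  82^2=75  82^3=46  82^4=66
So 82^4 ≡ 66 (mod 109), giving x = 4.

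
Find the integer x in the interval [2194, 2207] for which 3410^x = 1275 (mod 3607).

2200

Compute 3410^2194 mod 3607 = 2893, then multiply by 3410 repeatedly:
  3410^2194=2893  3410^2195=3592  3410^2196=2955  3410^2197=2199  3410^2198=3244
  3410^2199=2978  3410^2200=1275
Found 1275 at exponent 2200.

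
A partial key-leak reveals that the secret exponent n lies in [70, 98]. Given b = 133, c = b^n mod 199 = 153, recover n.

73

Compute 133^70 mod 199 = 151, then multiply by 133 repeatedly:
  133^70=151  133^71=183  133^72=61  133^73=153
Found 153 at exponent 73.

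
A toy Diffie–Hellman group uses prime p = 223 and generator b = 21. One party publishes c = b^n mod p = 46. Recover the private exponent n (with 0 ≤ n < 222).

Baby-step giant-step with m = ceil(sqrt(222)) = 15.
Baby table (21^j mod 223 for j=0..14):
  0:1  1:21  2:218  3:118  4:25  5:79  6:98  7:51
  8:179  9:191  10:220  11:160  12:15  13:92  14:148
Giant step factor: 21^(-15) ≡ 207 (mod 223).
Scan 46·207^i mod 223 for i = 0, 1, …:
  i=0: 46   i=1: 156   i=2: 180   i=3: 19
  i=4: 142   i=5: 181   i=6: 3   i=7: 175
  i=8: 99   i=9: 200     …   i=13: 152
  i=14: 21
Match at i=14, j=1: n = 14·15 + 1 = 211.

211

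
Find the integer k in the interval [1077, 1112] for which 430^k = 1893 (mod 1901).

1101

Compute 430^1077 mod 1901 = 1441, then multiply by 430 repeatedly:
  430^1077=1441  430^1078=1805  430^1079=542  430^1080=1138  430^1081=783
  430^1082=213  430^1083=342  430^1084=683  430^1085=936  430^1086=1369
  430^1087=1261  430^1088=445  430^1089=1250  430^1090=1418  430^1091=1420
  430^1092=379  430^1093=1385  430^1094=537  430^1095=889  430^1096=169
  430^1097=432  430^1098=1363  430^1099=582  430^1100=1229  430^1101=1893
Found 1893 at exponent 1101.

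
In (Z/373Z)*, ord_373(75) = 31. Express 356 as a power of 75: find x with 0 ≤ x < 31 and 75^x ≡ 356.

Successive powers of 75 modulo 373:
  75^0=1  75^1=75  75^2=30  75^3=12  75^4=154  75^5=360
  75^6=144  75^7=356
So 75^7 ≡ 356 (mod 373), giving x = 7.

7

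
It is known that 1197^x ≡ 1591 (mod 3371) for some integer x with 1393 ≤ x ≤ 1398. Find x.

1393

Compute 1197^1393 mod 3371 = 1591, then multiply by 1197 repeatedly:
  1197^1393=1591
Found 1591 at exponent 1393.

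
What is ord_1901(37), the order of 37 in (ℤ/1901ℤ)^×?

1900

The order of 37 must divide p − 1 = 1900 = 2^2 · 5^2 · 19.
Divisors: 1, 2, 4, 5, 10, 19, 20, 25, 38, 50, 76, 95, 100, 190, 380, 475, 950, 1900.
Check each in increasing order: 37^1 ≡ 37;  37^2 ≡ 1369;  37^4 ≡ 1676;  37^5 ≡ 1180;  37^10 ≡ 868;  37^19 ≡ 428;  37^20 ≡ 628;  37^25 ≡ 1551;  37^38 ≡ 688;  37^50 ≡ 836;  37^76 ≡ 1896;  37^95 ≡ 1662;  37^100 ≡ 1229;  37^190 ≡ 91;  37^380 ≡ 677;  37^475 ≡ 1683;  37^950 ≡ 1900;  37^1900 ≡ 1.
Smallest exponent giving 1 is 1900.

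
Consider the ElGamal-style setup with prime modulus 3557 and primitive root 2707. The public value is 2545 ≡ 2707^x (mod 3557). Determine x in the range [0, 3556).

Baby-step giant-step with m = ceil(sqrt(3556)) = 60.
Baby table (2707^j mod 3557 for j=0..59):
  0:1  1:2707  2:429  3:1721  4:2634  5:2010  6:2417  7:1496
  8:1806  9:1524  10:2905  11:2865  12:1295  13:1920  14:663  15:2013
  16:3424  17:2783  18:3412  19:2312  20:1821  21:3002  22:2226  23:224
  24:1678  25:57  26:1348  27:3111  28:2058  29:744  30:746  31:2603
  32:3461  33:3346  34:1500  35:1963  36:3240  37:2675  38:2730  39:2221
  40:917  41:3090  42:2123  43:2406  44:175  45:644  46:378  47:2387
  48:2097  49:3164  50:3249  51:2139  52:3034  53:3482  54:3281  55:3395
  56:2534  57:1642  58:2201  59:132
Giant step factor: 2707^(-60) ≡ 1531 (mod 3557).
Scan 2545·1531^i mod 3557 for i = 0, 1, …:
  i=0: 2545   i=1: 1480   i=2: 71   i=3: 1991
  i=4: 3429   i=5: 3224   i=6: 2385   i=7: 1953
  i=8: 2163   i=9: 3543     …   i=25: 2202
  i=26: 2783
Match at i=26, j=17: x = 26·60 + 17 = 1577.

1577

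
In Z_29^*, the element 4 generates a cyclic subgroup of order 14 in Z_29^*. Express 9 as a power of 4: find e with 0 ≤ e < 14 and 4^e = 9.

5

Successive powers of 4 modulo 29:
  4^0=1  4^1=4  4^2=16  4^3=6  4^4=24  4^5=9
So 4^5 ≡ 9 (mod 29), giving e = 5.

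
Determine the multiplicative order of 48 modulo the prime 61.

The order of 48 must divide p − 1 = 60 = 2^2 · 3 · 5.
Divisors: 1, 2, 3, 4, 5, 6, 10, 12, 15, 20, 30, 60.
Check each in increasing order: 48^1 ≡ 48;  48^2 ≡ 47;  48^3 ≡ 60;  48^4 ≡ 13;  48^5 ≡ 14;  48^6 ≡ 1.
Smallest exponent giving 1 is 6.

6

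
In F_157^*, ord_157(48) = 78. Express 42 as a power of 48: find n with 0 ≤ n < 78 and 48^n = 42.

Baby-step giant-step with m = ceil(sqrt(78)) = 9.
Baby table (48^j mod 157 for j=0..8):
  0:1  1:48  2:106  3:64  4:89  5:33  6:14  7:44
  8:71
Giant step factor: 48^(-9) ≡ 58 (mod 157).
Scan 42·58^i mod 157 for i = 0, 1, …:
  i=0: 42   i=1: 81   i=2: 145   i=3: 89
Match at i=3, j=4: n = 3·9 + 4 = 31.

31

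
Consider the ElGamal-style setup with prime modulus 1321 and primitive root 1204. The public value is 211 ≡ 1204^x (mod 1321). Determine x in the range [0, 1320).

Baby-step giant-step with m = ceil(sqrt(1320)) = 37.
Baby table (1204^j mod 1321 for j=0..36):
  0:1  1:1204  2:479  3:760  4:908  5:765  6:323  7:518
  8:160  9:1095  10:22  11:68  12:1291  13:868  14:161  15:978
  16:501  17:828  18:878  19:312  20:484  21:175  22:661  23:602
  24:900  25:380  26:454  27:1043  28:822  29:259  30:80  31:1208
  32:11  33:34  34:1306  35:434  36:741
Giant step factor: 1204^(-37) ≡ 751 (mod 1321).
Scan 211·751^i mod 1321 for i = 0, 1, …:
  i=0: 211   i=1: 1262   i=2: 605   i=3: 1252
  i=4: 1021   i=5: 591   i=6: 1306
Match at i=6, j=34: x = 6·37 + 34 = 256.

256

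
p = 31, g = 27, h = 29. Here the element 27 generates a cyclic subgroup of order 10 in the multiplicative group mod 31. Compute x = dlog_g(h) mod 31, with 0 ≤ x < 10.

3

Successive powers of 27 modulo 31:
  27^0=1  27^1=27  27^2=16  27^3=29
So 27^3 ≡ 29 (mod 31), giving x = 3.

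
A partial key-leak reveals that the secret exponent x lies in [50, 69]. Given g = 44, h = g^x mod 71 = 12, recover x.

Compute 44^50 mod 71 = 48, then multiply by 44 repeatedly:
  44^50=48  44^51=53  44^52=60  44^53=13  44^54=4
  44^55=34  44^56=5  44^57=7  44^58=24  44^59=62
  44^60=30  44^61=42  44^62=2  44^63=17  44^64=38
  44^65=39  44^66=12
Found 12 at exponent 66.

66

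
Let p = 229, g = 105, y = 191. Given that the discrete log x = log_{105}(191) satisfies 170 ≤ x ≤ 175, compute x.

Compute 105^170 mod 229 = 49, then multiply by 105 repeatedly:
  105^170=49  105^171=107  105^172=14  105^173=96  105^174=4
  105^175=191
Found 191 at exponent 175.

175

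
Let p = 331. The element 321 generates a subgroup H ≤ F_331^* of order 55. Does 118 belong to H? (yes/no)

yes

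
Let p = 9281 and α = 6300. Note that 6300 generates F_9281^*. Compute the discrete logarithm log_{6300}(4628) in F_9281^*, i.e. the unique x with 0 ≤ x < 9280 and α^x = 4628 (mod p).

1388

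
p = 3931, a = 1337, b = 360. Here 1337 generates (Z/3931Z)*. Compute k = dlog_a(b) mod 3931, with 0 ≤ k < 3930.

2793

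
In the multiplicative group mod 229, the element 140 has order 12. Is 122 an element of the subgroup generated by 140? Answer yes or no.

yes

122 ∈ ⟨140⟩ iff 122^12 ≡ 1 (mod 229), since |⟨140⟩| = 12.
122^12 mod 229 = 1.
Since 1 = 1, 122 lies in the subgroup.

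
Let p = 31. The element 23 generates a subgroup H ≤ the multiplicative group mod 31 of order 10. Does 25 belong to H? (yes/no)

⟨23⟩ has order 10; its elements mod 31 are {1, 2, 4, 8, 15, 16, 23, 27, 29, 30}.
25 is not in this set.

no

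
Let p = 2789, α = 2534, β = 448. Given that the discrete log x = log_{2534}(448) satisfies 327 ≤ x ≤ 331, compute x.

Compute 2534^327 mod 2789 = 1116, then multiply by 2534 repeatedly:
  2534^327=1116  2534^328=2687  2534^329=909  2534^330=2481  2534^331=448
Found 448 at exponent 331.

331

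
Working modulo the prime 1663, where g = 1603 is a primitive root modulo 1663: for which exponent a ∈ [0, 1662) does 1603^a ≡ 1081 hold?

Baby-step giant-step with m = ceil(sqrt(1662)) = 41.
Baby table (1603^j mod 1663 for j=0..40):
  0:1  1:1603  2:274  3:190  4:241  5:507  6:1177  7:889
  8:1539  9:788  10:947  11:1385  12:50  13:326  14:396  15:1185
  16:409  17:405  18:645  19:1212  20:452  21:1151  22:786  23:1067
  24:837  25:1333  26:1507  27:1045  28:494  29:294  30:653  31:732
  32:981  33:1008  34:1051  35:134  36:275  37:130  38:515  39:697
  40:1418
Giant step factor: 1603^(-41) ≡ 1445 (mod 1663).
Scan 1081·1445^i mod 1663 for i = 0, 1, …:
  i=0: 1081   i=1: 488   i=2: 48   i=3: 1177
Match at i=3, j=6: a = 3·41 + 6 = 129.

129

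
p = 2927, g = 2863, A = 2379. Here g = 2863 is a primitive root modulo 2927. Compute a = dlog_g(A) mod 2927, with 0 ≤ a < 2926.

1435

Baby-step giant-step with m = ceil(sqrt(2926)) = 55.
Baby table (2863^j mod 2927 for j=0..54):
  0:1  1:2863  2:1169  3:1286  4:2579  5:1783  6:41  7:303
  8:1097  9:40  10:367  11:2855  12:1681  13:715  14:1072  15:1640
  16:412  17:2902  18:1600  19:45  20:47  21:2846  22:2257  23:1902
  24:1206  25:1845  26:1927  27:2533  28:1800  29:1880  30:2614  31:2470
  32:2905  33:1408  34:625  35:978  36:1802  37:1752  38:2025  39:2115
  40:2209  41:2047  42:707  43:1584  44:1069  45:1832  46:2759  47:1971
  48:2644  49:550  50:2851  51:1937  52:1893  53:1782  54:105
Giant step factor: 2863^(-55) ≡ 2153 (mod 2927).
Scan 2379·2153^i mod 2927 for i = 0, 1, …:
  i=0: 2379   i=1: 2664   i=2: 1599   i=3: 495
  i=4: 307   i=5: 2396   i=6: 1214   i=7: 2858
  i=8: 720   i=9: 1777     …   i=25: 1378
  i=26: 1783
Match at i=26, j=5: a = 26·55 + 5 = 1435.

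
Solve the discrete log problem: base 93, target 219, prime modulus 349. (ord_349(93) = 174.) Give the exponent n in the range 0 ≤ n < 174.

8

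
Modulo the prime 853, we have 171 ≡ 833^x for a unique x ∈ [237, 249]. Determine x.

242

Compute 833^237 mod 853 = 107, then multiply by 833 repeatedly:
  833^237=107  833^238=419  833^239=150  833^240=412  833^241=290
  833^242=171
Found 171 at exponent 242.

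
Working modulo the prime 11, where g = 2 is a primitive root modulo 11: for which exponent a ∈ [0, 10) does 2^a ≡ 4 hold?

2

Successive powers of 2 modulo 11:
  2^0=1  2^1=2  2^2=4
So 2^2 ≡ 4 (mod 11), giving a = 2.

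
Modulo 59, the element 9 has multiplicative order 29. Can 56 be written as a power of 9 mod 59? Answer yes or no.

no

56 ∈ ⟨9⟩ iff 56^29 ≡ 1 (mod 59), since |⟨9⟩| = 29.
56^29 mod 59 = 58.
Since 58 ≠ 1, 56 does not lie in the subgroup.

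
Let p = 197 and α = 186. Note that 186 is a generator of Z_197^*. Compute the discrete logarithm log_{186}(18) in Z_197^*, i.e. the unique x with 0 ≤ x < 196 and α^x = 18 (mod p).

Baby-step giant-step with m = ceil(sqrt(196)) = 14.
Baby table (186^j mod 197 for j=0..13):
  0:1  1:186  2:121  3:48  4:63  5:95  6:137  7:69
  8:29  9:75  10:160  11:13  12:54  13:194
Giant step factor: 186^(-14) ≡ 6 (mod 197).
Scan 18·6^i mod 197 for i = 0, 1, …:
  i=0: 18   i=1: 108   i=2: 57   i=3: 145
  i=4: 82   i=5: 98   i=6: 194
Match at i=6, j=13: x = 6·14 + 13 = 97.

97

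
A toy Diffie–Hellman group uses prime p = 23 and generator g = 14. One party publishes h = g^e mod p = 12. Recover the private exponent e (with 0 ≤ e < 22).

Successive powers of 14 modulo 23:
  14^0=1  14^1=14  14^2=12
So 14^2 ≡ 12 (mod 23), giving e = 2.

2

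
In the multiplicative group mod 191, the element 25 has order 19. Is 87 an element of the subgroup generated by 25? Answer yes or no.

no

87 ∈ ⟨25⟩ iff 87^19 ≡ 1 (mod 191), since |⟨25⟩| = 19.
87^19 mod 191 = 7.
Since 7 ≠ 1, 87 does not lie in the subgroup.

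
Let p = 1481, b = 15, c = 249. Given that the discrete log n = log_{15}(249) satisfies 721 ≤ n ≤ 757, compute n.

Compute 15^721 mod 1481 = 503, then multiply by 15 repeatedly:
  15^721=503  15^722=140  15^723=619  15^724=399  15^725=61
  15^726=915  15^727=396  15^728=16  15^729=240  15^730=638
  15^731=684  15^732=1374  15^733=1357  15^734=1102  15^735=239
  15^736=623  15^737=459  15^738=961  15^739=1086  15^740=1480
  15^741=1466  15^742=1256  15^743=1068  15^744=1210  15^745=378
  15^746=1227  15^747=633  15^748=609  15^749=249
Found 249 at exponent 749.

749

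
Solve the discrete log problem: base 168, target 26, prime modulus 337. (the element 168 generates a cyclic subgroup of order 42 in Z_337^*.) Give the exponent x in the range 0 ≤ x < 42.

10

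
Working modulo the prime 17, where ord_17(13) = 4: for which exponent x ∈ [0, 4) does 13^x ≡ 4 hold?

3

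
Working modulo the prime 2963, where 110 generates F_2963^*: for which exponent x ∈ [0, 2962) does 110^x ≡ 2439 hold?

Baby-step giant-step with m = ceil(sqrt(2962)) = 55.
Baby table (110^j mod 2963 for j=0..54):
  0:1  1:110  2:248  3:613  4:2244  5:911  6:2431  7:740
  8:1399  9:2777  10:281  11:1280  12:1539  13:399  14:2408  15:1173
  16:1621  17:530  18:2003  19:1068  20:1923  21:1157  22:2824  23:2488
  24:1084  25:720  26:2162  27:780  28:2836  29:845  30:1097  31:2150
  32:2423  33:2823  34:2378  35:836  36:107  37:2881  38:2832  39:405
  40:105  41:2661  42:2336  43:2142  44:1543  45:839  46:437  47:662
  48:1708  49:1211  50:2838  51:1065  52:1593  53:413  54:985
Giant step factor: 110^(-55) ≡ 2697 (mod 2963).
Scan 2439·2697^i mod 2963 for i = 0, 1, …:
  i=0: 2439   i=1: 123   i=2: 2838
Match at i=2, j=50: x = 2·55 + 50 = 160.

160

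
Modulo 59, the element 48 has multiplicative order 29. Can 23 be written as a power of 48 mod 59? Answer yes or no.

23 ∈ ⟨48⟩ iff 23^29 ≡ 1 (mod 59), since |⟨48⟩| = 29.
23^29 mod 59 = 58.
Since 58 ≠ 1, 23 does not lie in the subgroup.

no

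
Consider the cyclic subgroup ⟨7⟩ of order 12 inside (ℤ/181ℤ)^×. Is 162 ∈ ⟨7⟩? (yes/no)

162 ∈ ⟨7⟩ iff 162^12 ≡ 1 (mod 181), since |⟨7⟩| = 12.
162^12 mod 181 = 1.
Since 1 = 1, 162 lies in the subgroup.

yes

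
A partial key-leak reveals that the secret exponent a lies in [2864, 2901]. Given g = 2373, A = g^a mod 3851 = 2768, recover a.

Compute 2373^2864 mod 3851 = 1586, then multiply by 2373 repeatedly:
  2373^2864=1586  2373^2865=1151  2373^2866=964  2373^2867=78  2373^2868=246
  2373^2869=2257  2373^2870=2971  2373^2871=2853  2373^2872=111  2373^2873=1535
  2373^2874=3360  2373^2875=1710  2373^2876=2727  2373^2877=1491  2373^2878=2925
  2373^2879=1523  2373^2880=1841  2373^2881=1659  2373^2882=1085  2373^2883=2237
  2373^2884=1723  2373^2885=2768
Found 2768 at exponent 2885.

2885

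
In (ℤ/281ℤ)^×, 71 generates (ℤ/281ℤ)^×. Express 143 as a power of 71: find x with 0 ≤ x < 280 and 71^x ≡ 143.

Baby-step giant-step with m = ceil(sqrt(280)) = 17.
Baby table (71^j mod 281 for j=0..16):
  0:1  1:71  2:264  3:198  4:8  5:6  6:145  7:179
  8:64  9:48  10:36  11:27  12:231  13:103  14:7  15:216
  16:162
Giant step factor: 71^(-17) ≡ 207 (mod 281).
Scan 143·207^i mod 281 for i = 0, 1, …:
  i=0: 143   i=1: 96   i=2: 202   i=3: 226
  i=4: 136   i=5: 52   i=6: 86   i=7: 99
  i=8: 261   i=9: 75   i=10: 70   i=11: 159
  i=12: 36
Match at i=12, j=10: x = 12·17 + 10 = 214.

214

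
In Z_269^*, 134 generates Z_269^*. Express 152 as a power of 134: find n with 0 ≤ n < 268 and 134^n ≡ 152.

42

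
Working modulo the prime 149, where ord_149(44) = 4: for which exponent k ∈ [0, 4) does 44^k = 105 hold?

Successive powers of 44 modulo 149:
  44^0=1  44^1=44  44^2=148  44^3=105
So 44^3 ≡ 105 (mod 149), giving k = 3.

3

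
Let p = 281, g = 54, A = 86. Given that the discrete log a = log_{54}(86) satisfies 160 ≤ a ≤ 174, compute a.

168

Compute 54^160 mod 281 = 181, then multiply by 54 repeatedly:
  54^160=181  54^161=220  54^162=78  54^163=278  54^164=119
  54^165=244  54^166=250  54^167=12  54^168=86
Found 86 at exponent 168.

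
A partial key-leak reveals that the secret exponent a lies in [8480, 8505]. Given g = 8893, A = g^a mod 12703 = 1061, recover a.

8497

Compute 8893^8480 mod 12703 = 3278, then multiply by 8893 repeatedly:
  8893^8480=3278  8893^8481=10572  8893^8482=1893  8893^8483=2974  8893^8484=136
  8893^8485=2663  8893^8486=3667  8893^8487=2030  8893^8488=1827  8893^8489=374
  8893^8490=10499  8893^8491=557  8893^8492=11934  8893^8493=8200  8893^8494=7380
  8893^8495=6642  8893^8496=11059  8893^8497=1061
Found 1061 at exponent 8497.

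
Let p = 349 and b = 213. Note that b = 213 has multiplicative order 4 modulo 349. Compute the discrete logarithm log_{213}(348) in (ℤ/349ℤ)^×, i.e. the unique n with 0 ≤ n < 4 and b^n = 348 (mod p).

2

Successive powers of 213 modulo 349:
  213^0=1  213^1=213  213^2=348
So 213^2 ≡ 348 (mod 349), giving n = 2.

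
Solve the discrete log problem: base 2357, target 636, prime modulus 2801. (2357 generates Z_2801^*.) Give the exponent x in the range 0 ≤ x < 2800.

1956

Baby-step giant-step with m = ceil(sqrt(2800)) = 53.
Baby table (2357^j mod 2801 for j=0..52):
  0:1  1:2357  2:1066  3:65  4:1951  5:2066  6:1424  7:770
  8:2643  9:127  10:2433  11:934  12:2653  13:1289  14:1889  15:1584
  16:2556  17:2342  18:2124  19:881  20:976  21:811  22:1245  23:1818
  24:2297  25:2497  26:528  27:852  28:2648  29:708  30:2161  31:1259
  32:1204  33:415  34:606  35:2633  36:1766  37:176  38:284  39:2750
  40:236  41:1654  42:2287  43:1335  44:1072  45:202  46:2745  47:2456
  48:1926  49:1962  50:2784  51:1946  52:1485
Giant step factor: 2357^(-53) ≡ 1346 (mod 2801).
Scan 636·1346^i mod 2801 for i = 0, 1, …:
  i=0: 636   i=1: 1751   i=2: 1205   i=3: 151
  i=4: 1574   i=5: 1048   i=6: 1705   i=7: 911
  i=8: 2169   i=9: 832     …   i=35: 530
  i=36: 1926
Match at i=36, j=48: x = 36·53 + 48 = 1956.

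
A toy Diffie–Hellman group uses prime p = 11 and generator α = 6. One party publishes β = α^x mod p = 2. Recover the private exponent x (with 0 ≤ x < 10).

Successive powers of 6 modulo 11:
  6^0=1  6^1=6  6^2=3  6^3=7  6^4=9  6^5=10
  6^6=5  6^7=8  6^8=4  6^9=2
So 6^9 ≡ 2 (mod 11), giving x = 9.

9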